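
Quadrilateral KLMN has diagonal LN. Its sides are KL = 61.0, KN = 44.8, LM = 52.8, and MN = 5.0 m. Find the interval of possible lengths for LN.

47.8 < LN < 57.8

From triangle KLN: |61.0 − 44.8| < LN < 61.0 + 44.8, i.e. 16.2 < LN < 105.8.
From triangle MLN: 47.8 < LN < 57.8.
Both must hold, so LN lies in the intersection.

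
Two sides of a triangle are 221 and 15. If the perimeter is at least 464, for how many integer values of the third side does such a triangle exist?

Triangle inequality: 206 < x < 236. Perimeter ≥ 464 gives x ≥ 464 − 221 − 15 = 228.
So 228 ≤ x < 236; integers 228 through 235: 8 values.

8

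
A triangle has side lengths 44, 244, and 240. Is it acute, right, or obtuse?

Compare the square of the longest side to the sum of squares of the other two: 44² + 240² = 59536 = 244².

right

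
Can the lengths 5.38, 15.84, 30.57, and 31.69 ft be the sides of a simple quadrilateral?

Yes

A quadrilateral exists iff every side is shorter than the sum of the others — equivalently, the longest side is less than the sum of the rest.
Longest side 31.69 < 51.79 (sum of the remaining 3), so yes.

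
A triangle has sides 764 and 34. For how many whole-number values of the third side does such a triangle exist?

67

The third side lies in the open interval (730, 798).
Integers from 731 to 797 inclusive: 797 − 731 + 1 = 67.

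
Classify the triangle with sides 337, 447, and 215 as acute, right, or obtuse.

Compare the square of the longest side to the sum of squares of the other two: 215² + 337² = 159794 < 199809 = 447².

obtuse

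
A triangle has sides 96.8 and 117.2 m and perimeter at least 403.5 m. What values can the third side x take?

Triangle inequality alone gives 20.4 < x < 214.0.
The perimeter condition gives x ≥ 403.5 − 96.8 − 117.2 = 189.5.
Intersecting the two: 189.5 ≤ x < 214.0.

189.5 ≤ x < 214.0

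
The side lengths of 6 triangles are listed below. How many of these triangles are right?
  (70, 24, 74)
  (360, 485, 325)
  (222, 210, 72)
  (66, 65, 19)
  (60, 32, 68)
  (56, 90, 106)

5

(70,24,74): 24²+70² = 5476 = 74² → right
(360,485,325): 325²+360² = 235225 = 485² → right
(222,210,72): 72²+210² = 49284 = 222² → right
(66,65,19): 19²+65² = 4586 > 4356 = 66² → acute
(60,32,68): 32²+60² = 4624 = 68² → right
(56,90,106): 56²+90² = 11236 = 106² → right
5 of the 6 are right.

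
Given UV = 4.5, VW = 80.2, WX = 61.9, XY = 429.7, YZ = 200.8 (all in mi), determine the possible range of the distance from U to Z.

82.3 ≤ UZ ≤ 777.1 mi

The maximum is all hops collinear in one direction: 4.5 + 80.2 + 61.9 + 429.7 + 200.8 = 777.1.
The longest hop is 429.7; the others sum to 347.4. Folding the others back against it leaves at least 429.7 − 347.4 = 82.3.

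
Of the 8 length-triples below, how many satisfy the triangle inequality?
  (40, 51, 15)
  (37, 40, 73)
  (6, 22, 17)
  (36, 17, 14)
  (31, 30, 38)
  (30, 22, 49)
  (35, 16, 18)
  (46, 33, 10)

(15,40,51): 15+40 > 51 → valid
(37,40,73): 37+40 > 73 → valid
(6,17,22): 6+17 > 22 → valid
(14,17,36): 14+17 ≤ 36 → not valid
(30,31,38): 30+31 > 38 → valid
(22,30,49): 22+30 > 49 → valid
(16,18,35): 16+18 ≤ 35 → not valid
(10,33,46): 10+33 ≤ 46 → not valid
5 of the 8 triples form a triangle.

5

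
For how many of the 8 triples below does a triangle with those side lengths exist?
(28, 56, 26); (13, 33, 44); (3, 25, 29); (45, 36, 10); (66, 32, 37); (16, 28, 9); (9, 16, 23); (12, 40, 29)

5

(26,28,56): 26+28 ≤ 56 → not valid
(13,33,44): 13+33 > 44 → valid
(3,25,29): 3+25 ≤ 29 → not valid
(10,36,45): 10+36 > 45 → valid
(32,37,66): 32+37 > 66 → valid
(9,16,28): 9+16 ≤ 28 → not valid
(9,16,23): 9+16 > 23 → valid
(12,29,40): 12+29 > 40 → valid
5 of the 8 triples form a triangle.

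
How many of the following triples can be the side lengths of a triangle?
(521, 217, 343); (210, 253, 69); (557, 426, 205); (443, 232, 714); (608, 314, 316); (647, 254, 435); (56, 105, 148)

(217,343,521): 217+343 > 521 → valid
(69,210,253): 69+210 > 253 → valid
(205,426,557): 205+426 > 557 → valid
(232,443,714): 232+443 ≤ 714 → not valid
(314,316,608): 314+316 > 608 → valid
(254,435,647): 254+435 > 647 → valid
(56,105,148): 56+105 > 148 → valid
6 of the 7 triples form a triangle.

6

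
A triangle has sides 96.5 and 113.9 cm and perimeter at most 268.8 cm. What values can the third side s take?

17.4 < s ≤ 58.4 cm

Triangle inequality alone gives 17.4 < s < 210.4.
The perimeter condition gives s ≤ 268.8 − 96.5 − 113.9 = 58.4.
Intersecting the two: 17.4 < s ≤ 58.4.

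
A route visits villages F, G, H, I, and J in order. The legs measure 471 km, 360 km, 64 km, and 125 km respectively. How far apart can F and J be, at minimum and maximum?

0 ≤ FJ ≤ 1020 km

The maximum is all hops collinear in one direction: 471 + 360 + 64 + 125 = 1020.
The longest hop is 471; the others sum to 549. Since 471 ≤ 549, the path can fold back on itself completely, so the minimum distance is 0.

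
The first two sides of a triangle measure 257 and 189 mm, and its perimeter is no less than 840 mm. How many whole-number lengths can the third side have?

Triangle inequality: 68 < x < 446. Perimeter ≥ 840 gives x ≥ 840 − 257 − 189 = 394.
So 394 ≤ x < 446; integers 394 through 445: 52 values.

52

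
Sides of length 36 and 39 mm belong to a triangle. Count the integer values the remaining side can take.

The third side lies in the open interval (3, 75).
Integers from 4 to 74 inclusive: 74 − 4 + 1 = 71.

71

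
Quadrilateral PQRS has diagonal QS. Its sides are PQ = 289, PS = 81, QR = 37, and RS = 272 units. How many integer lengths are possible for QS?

From triangle PQS: 208 < QS < 370.
From triangle RQS: 235 < QS < 309.
Intersection: 235 < QS < 309, so integers 236 through 308: 73 values.

73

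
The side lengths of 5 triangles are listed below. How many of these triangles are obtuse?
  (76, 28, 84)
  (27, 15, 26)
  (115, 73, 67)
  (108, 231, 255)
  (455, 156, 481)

(76,28,84): 28²+76² = 6560 < 7056 = 84² → obtuse
(27,15,26): 15²+26² = 901 > 729 = 27² → acute
(115,73,67): 67²+73² = 9818 < 13225 = 115² → obtuse
(108,231,255): 108²+231² = 65025 = 255² → right
(455,156,481): 156²+455² = 231361 = 481² → right
2 of the 5 are obtuse.

2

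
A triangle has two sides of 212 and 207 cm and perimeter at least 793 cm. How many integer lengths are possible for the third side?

45

Triangle inequality: 5 < x < 419. Perimeter ≥ 793 gives x ≥ 793 − 212 − 207 = 374.
So 374 ≤ x < 419; integers 374 through 418: 45 values.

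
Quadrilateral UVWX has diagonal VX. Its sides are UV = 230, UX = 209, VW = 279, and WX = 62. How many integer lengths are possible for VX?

123

From triangle UVX: 21 < VX < 439.
From triangle WVX: 217 < VX < 341.
Intersection: 217 < VX < 341, so integers 218 through 340: 123 values.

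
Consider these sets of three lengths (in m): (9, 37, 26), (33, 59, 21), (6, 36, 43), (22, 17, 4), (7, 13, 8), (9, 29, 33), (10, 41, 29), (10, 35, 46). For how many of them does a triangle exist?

2

(9,26,37): 9+26 ≤ 37 → not valid
(21,33,59): 21+33 ≤ 59 → not valid
(6,36,43): 6+36 ≤ 43 → not valid
(4,17,22): 4+17 ≤ 22 → not valid
(7,8,13): 7+8 > 13 → valid
(9,29,33): 9+29 > 33 → valid
(10,29,41): 10+29 ≤ 41 → not valid
(10,35,46): 10+35 ≤ 46 → not valid
2 of the 8 triples form a triangle.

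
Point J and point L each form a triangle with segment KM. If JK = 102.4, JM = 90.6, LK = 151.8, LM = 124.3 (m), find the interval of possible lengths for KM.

From triangle JKM: |102.4 − 90.6| < KM < 102.4 + 90.6, i.e. 11.8 < KM < 193.0.
From triangle LKM: 27.5 < KM < 276.1.
Both must hold, so KM lies in the intersection.

27.5 < KM < 193.0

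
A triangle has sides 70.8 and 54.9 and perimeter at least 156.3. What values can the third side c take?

Triangle inequality alone gives 15.9 < c < 125.7.
The perimeter condition gives c ≥ 156.3 − 70.8 − 54.9 = 30.6.
Intersecting the two: 30.6 ≤ c < 125.7.

30.6 ≤ c < 125.7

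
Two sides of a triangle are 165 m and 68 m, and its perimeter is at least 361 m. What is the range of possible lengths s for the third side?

Triangle inequality alone gives 97 < s < 233.
The perimeter condition gives s ≥ 361 − 165 − 68 = 128.
Intersecting the two: 128 ≤ s < 233.

128 ≤ s < 233 m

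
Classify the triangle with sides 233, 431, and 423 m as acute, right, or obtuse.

acute

Compare the square of the longest side to the sum of squares of the other two: 233² + 423² = 233218 > 185761 = 431².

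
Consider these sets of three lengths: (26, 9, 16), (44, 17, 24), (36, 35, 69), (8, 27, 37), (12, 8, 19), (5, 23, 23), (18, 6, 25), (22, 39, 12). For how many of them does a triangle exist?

3

(9,16,26): 9+16 ≤ 26 → not valid
(17,24,44): 17+24 ≤ 44 → not valid
(35,36,69): 35+36 > 69 → valid
(8,27,37): 8+27 ≤ 37 → not valid
(8,12,19): 8+12 > 19 → valid
(5,23,23): 5+23 > 23 → valid
(6,18,25): 6+18 ≤ 25 → not valid
(12,22,39): 12+22 ≤ 39 → not valid
3 of the 8 triples form a triangle.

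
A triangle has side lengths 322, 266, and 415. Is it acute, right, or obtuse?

acute

Compare the square of the longest side to the sum of squares of the other two: 266² + 322² = 174440 > 172225 = 415².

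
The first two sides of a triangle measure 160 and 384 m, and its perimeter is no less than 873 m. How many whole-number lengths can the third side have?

Triangle inequality: 224 < x < 544. Perimeter ≥ 873 gives x ≥ 873 − 160 − 384 = 329.
So 329 ≤ x < 544; integers 329 through 543: 215 values.

215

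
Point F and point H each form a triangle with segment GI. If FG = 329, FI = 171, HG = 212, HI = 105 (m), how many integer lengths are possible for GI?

158

From triangle FGI: 158 < GI < 500.
From triangle HGI: 107 < GI < 317.
Intersection: 158 < GI < 317, so integers 159 through 316: 158 values.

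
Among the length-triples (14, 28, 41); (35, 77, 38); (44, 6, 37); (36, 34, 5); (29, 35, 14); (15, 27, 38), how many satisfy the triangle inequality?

(14,28,41): 14+28 > 41 → valid
(35,38,77): 35+38 ≤ 77 → not valid
(6,37,44): 6+37 ≤ 44 → not valid
(5,34,36): 5+34 > 36 → valid
(14,29,35): 14+29 > 35 → valid
(15,27,38): 15+27 > 38 → valid
4 of the 6 triples form a triangle.

4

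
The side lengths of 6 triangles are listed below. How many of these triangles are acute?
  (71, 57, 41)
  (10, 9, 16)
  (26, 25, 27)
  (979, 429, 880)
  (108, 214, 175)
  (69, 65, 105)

1

(71,57,41): 41²+57² = 4930 < 5041 = 71² → obtuse
(10,9,16): 9²+10² = 181 < 256 = 16² → obtuse
(26,25,27): 25²+26² = 1301 > 729 = 27² → acute
(979,429,880): 429²+880² = 958441 = 979² → right
(108,214,175): 108²+175² = 42289 < 45796 = 214² → obtuse
(69,65,105): 65²+69² = 8986 < 11025 = 105² → obtuse
1 of the 6 is acute.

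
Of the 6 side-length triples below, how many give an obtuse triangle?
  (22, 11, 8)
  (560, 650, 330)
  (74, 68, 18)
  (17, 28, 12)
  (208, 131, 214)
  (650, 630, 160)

2

(22,11,8): 8+11 ≤ 22, not a triangle
(560,650,330): 330²+560² = 422500 = 650² → right
(74,68,18): 18²+68² = 4948 < 5476 = 74² → obtuse
(17,28,12): 12²+17² = 433 < 784 = 28² → obtuse
(208,131,214): 131²+208² = 60425 > 45796 = 214² → acute
(650,630,160): 160²+630² = 422500 = 650² → right
2 of the 6 are obtuse.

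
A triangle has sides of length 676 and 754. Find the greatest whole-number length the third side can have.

The third side must be strictly less than 676 + 754 = 1430.
The largest integer below 1430 is 1429.

1429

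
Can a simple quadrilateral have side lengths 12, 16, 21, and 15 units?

Yes

A quadrilateral exists iff every side is shorter than the sum of the others — equivalently, the longest side is less than the sum of the rest.
Longest side 21 < 43 (sum of the remaining 3), so yes.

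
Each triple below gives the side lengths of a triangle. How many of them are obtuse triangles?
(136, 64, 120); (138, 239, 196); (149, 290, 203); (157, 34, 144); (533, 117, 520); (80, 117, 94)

2

(136,64,120): 64²+120² = 18496 = 136² → right
(138,239,196): 138²+196² = 57460 > 57121 = 239² → acute
(149,290,203): 149²+203² = 63410 < 84100 = 290² → obtuse
(157,34,144): 34²+144² = 21892 < 24649 = 157² → obtuse
(533,117,520): 117²+520² = 284089 = 533² → right
(80,117,94): 80²+94² = 15236 > 13689 = 117² → acute
2 of the 6 are obtuse.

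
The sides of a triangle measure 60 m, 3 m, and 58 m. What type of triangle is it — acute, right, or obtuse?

obtuse

Compare the square of the longest side to the sum of squares of the other two: 3² + 58² = 3373 < 3600 = 60².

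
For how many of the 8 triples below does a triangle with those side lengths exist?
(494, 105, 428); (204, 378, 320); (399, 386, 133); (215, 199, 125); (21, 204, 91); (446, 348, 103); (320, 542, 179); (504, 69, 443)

(105,428,494): 105+428 > 494 → valid
(204,320,378): 204+320 > 378 → valid
(133,386,399): 133+386 > 399 → valid
(125,199,215): 125+199 > 215 → valid
(21,91,204): 21+91 ≤ 204 → not valid
(103,348,446): 103+348 > 446 → valid
(179,320,542): 179+320 ≤ 542 → not valid
(69,443,504): 69+443 > 504 → valid
6 of the 8 triples form a triangle.

6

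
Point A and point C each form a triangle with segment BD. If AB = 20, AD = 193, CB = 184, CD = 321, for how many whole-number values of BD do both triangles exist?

39

From triangle ABD: 173 < BD < 213.
From triangle CBD: 137 < BD < 505.
Intersection: 173 < BD < 213, so integers 174 through 212: 39 values.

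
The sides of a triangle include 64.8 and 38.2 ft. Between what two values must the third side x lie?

26.6 < x < 103.0 (ft)

By the triangle inequality, x must be less than 64.8 + 38.2 = 103.0 and greater than |64.8 − 38.2| = 26.6.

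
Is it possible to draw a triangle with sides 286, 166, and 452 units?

The two shorter sides sum to 452, exactly equal to the longest side 452.
That gives only a degenerate (flat) triangle — the inequality must be strict.

No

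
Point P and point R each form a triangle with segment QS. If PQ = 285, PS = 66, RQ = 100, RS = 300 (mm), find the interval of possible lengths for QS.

From triangle PQS: |285 − 66| < QS < 285 + 66, i.e. 219 < QS < 351.
From triangle RQS: 200 < QS < 400.
Both must hold, so QS lies in the intersection.

219 < QS < 351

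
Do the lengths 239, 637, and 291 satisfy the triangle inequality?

No

The longest side is 637, but the other two sum to only 530.
530 < 637, so the triangle inequality fails.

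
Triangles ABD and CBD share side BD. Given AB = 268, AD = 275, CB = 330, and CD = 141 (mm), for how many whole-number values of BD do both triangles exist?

From triangle ABD: 7 < BD < 543.
From triangle CBD: 189 < BD < 471.
Intersection: 189 < BD < 471, so integers 190 through 470: 281 values.

281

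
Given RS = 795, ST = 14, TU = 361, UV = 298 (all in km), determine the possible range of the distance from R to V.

The maximum is all hops collinear in one direction: 795 + 14 + 361 + 298 = 1468.
The longest hop is 795; the others sum to 673. Folding the others back against it leaves at least 795 − 673 = 122.

122 ≤ RV ≤ 1468 km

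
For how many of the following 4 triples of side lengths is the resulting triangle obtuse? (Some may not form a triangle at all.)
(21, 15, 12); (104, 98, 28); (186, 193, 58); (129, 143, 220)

3

(21,15,12): 12²+15² = 369 < 441 = 21² → obtuse
(104,98,28): 28²+98² = 10388 < 10816 = 104² → obtuse
(186,193,58): 58²+186² = 37960 > 37249 = 193² → acute
(129,143,220): 129²+143² = 37090 < 48400 = 220² → obtuse
3 of the 4 are obtuse.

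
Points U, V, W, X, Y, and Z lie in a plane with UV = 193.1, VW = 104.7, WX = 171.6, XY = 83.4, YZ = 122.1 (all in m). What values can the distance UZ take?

0 ≤ UZ ≤ 674.9 m

The maximum is all hops collinear in one direction: 193.1 + 104.7 + 171.6 + 83.4 + 122.1 = 674.9.
The longest hop is 193.1; the others sum to 481.8. Since 193.1 ≤ 481.8, the path can fold back on itself completely, so the minimum distance is 0.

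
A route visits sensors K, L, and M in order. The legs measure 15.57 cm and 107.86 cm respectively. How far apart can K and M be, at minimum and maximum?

By the triangle inequality, |15.57 − 107.86| ≤ KM ≤ 15.57 + 107.86.

92.29 ≤ KM ≤ 123.43 cm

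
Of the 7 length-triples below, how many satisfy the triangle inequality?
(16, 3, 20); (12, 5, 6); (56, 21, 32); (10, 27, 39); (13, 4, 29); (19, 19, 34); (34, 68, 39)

2

(3,16,20): 3+16 ≤ 20 → not valid
(5,6,12): 5+6 ≤ 12 → not valid
(21,32,56): 21+32 ≤ 56 → not valid
(10,27,39): 10+27 ≤ 39 → not valid
(4,13,29): 4+13 ≤ 29 → not valid
(19,19,34): 19+19 > 34 → valid
(34,39,68): 34+39 > 68 → valid
2 of the 7 triples form a triangle.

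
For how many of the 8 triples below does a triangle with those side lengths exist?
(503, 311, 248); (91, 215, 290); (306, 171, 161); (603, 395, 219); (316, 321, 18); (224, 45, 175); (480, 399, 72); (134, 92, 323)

5

(248,311,503): 248+311 > 503 → valid
(91,215,290): 91+215 > 290 → valid
(161,171,306): 161+171 > 306 → valid
(219,395,603): 219+395 > 603 → valid
(18,316,321): 18+316 > 321 → valid
(45,175,224): 45+175 ≤ 224 → not valid
(72,399,480): 72+399 ≤ 480 → not valid
(92,134,323): 92+134 ≤ 323 → not valid
5 of the 8 triples form a triangle.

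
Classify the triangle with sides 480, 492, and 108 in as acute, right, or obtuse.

right

Compare the square of the longest side to the sum of squares of the other two: 108² + 480² = 242064 = 492².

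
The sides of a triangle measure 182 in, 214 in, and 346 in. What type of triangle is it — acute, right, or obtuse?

Compare the square of the longest side to the sum of squares of the other two: 182² + 214² = 78920 < 119716 = 346².

obtuse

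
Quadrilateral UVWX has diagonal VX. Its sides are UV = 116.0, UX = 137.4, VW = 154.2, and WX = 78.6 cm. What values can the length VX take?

From triangle UVX: |116.0 − 137.4| < VX < 116.0 + 137.4, i.e. 21.4 < VX < 253.4.
From triangle WVX: 75.6 < VX < 232.8.
Both must hold, so VX lies in the intersection.

75.6 < VX < 232.8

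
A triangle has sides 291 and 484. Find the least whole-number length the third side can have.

The third side must be strictly greater than |291 − 484| = 193.
The smallest integer above 193 is 194.

194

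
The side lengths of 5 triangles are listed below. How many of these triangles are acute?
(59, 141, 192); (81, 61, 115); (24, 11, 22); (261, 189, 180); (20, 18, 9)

(59,141,192): 59²+141² = 23362 < 36864 = 192² → obtuse
(81,61,115): 61²+81² = 10282 < 13225 = 115² → obtuse
(24,11,22): 11²+22² = 605 > 576 = 24² → acute
(261,189,180): 180²+189² = 68121 = 261² → right
(20,18,9): 9²+18² = 405 > 400 = 20² → acute
2 of the 5 are acute.

2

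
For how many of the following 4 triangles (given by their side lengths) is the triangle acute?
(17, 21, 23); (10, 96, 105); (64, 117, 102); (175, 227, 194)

(17,21,23): 17²+21² = 730 > 529 = 23² → acute
(10,96,105): 10²+96² = 9316 < 11025 = 105² → obtuse
(64,117,102): 64²+102² = 14500 > 13689 = 117² → acute
(175,227,194): 175²+194² = 68261 > 51529 = 227² → acute
3 of the 4 are acute.

3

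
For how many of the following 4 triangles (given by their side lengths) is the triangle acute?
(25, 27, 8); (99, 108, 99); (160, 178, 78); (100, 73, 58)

(25,27,8): 8²+25² = 689 < 729 = 27² → obtuse
(99,108,99): 99²+99² = 19602 > 11664 = 108² → acute
(160,178,78): 78²+160² = 31684 = 178² → right
(100,73,58): 58²+73² = 8693 < 10000 = 100² → obtuse
1 of the 4 is acute.

1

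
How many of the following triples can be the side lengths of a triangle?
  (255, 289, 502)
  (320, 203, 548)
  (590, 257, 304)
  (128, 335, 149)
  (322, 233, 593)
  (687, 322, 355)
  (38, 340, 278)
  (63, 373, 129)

1

(255,289,502): 255+289 > 502 → valid
(203,320,548): 203+320 ≤ 548 → not valid
(257,304,590): 257+304 ≤ 590 → not valid
(128,149,335): 128+149 ≤ 335 → not valid
(233,322,593): 233+322 ≤ 593 → not valid
(322,355,687): 322+355 ≤ 687 → not valid
(38,278,340): 38+278 ≤ 340 → not valid
(63,129,373): 63+129 ≤ 373 → not valid
1 of the 8 triples forms a triangle.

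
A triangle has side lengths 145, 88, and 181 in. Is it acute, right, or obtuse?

obtuse

Compare the square of the longest side to the sum of squares of the other two: 88² + 145² = 28769 < 32761 = 181².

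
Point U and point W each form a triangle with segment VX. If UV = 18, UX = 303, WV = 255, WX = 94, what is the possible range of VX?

From triangle UVX: |18 − 303| < VX < 18 + 303, i.e. 285 < VX < 321.
From triangle WVX: 161 < VX < 349.
Both must hold, so VX lies in the intersection.

285 < VX < 321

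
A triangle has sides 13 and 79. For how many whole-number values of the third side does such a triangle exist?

25

The third side lies in the open interval (66, 92).
Integers from 67 to 91 inclusive: 91 − 67 + 1 = 25.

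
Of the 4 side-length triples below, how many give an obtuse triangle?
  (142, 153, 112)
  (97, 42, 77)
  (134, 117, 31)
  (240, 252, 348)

(142,153,112): 112²+142² = 32708 > 23409 = 153² → acute
(97,42,77): 42²+77² = 7693 < 9409 = 97² → obtuse
(134,117,31): 31²+117² = 14650 < 17956 = 134² → obtuse
(240,252,348): 240²+252² = 121104 = 348² → right
2 of the 4 are obtuse.

2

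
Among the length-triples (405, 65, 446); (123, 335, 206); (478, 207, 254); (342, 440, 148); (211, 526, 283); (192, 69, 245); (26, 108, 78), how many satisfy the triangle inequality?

3

(65,405,446): 65+405 > 446 → valid
(123,206,335): 123+206 ≤ 335 → not valid
(207,254,478): 207+254 ≤ 478 → not valid
(148,342,440): 148+342 > 440 → valid
(211,283,526): 211+283 ≤ 526 → not valid
(69,192,245): 69+192 > 245 → valid
(26,78,108): 26+78 ≤ 108 → not valid
3 of the 7 triples form a triangle.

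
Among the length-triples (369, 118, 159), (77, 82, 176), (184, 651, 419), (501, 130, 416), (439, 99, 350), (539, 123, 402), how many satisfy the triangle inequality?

(118,159,369): 118+159 ≤ 369 → not valid
(77,82,176): 77+82 ≤ 176 → not valid
(184,419,651): 184+419 ≤ 651 → not valid
(130,416,501): 130+416 > 501 → valid
(99,350,439): 99+350 > 439 → valid
(123,402,539): 123+402 ≤ 539 → not valid
2 of the 6 triples form a triangle.

2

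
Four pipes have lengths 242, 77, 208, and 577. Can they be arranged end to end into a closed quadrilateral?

No

For a quadrilateral, each side must be shorter than the sum of the others.
Here the longest side is 577, but the remaining 3 sides sum to only 527.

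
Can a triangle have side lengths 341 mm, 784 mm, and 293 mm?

The longest side is 784, but the other two sum to only 634.
634 < 784, so the triangle inequality fails.

No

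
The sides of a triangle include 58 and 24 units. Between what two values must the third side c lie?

34 < c < 82

By the triangle inequality, c must be less than 58 + 24 = 82 and greater than |58 − 24| = 34.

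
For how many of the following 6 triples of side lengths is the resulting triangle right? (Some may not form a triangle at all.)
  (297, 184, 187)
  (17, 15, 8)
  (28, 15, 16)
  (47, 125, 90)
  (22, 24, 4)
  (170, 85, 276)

(297,184,187): 184²+187² = 68825 < 88209 = 297² → obtuse
(17,15,8): 8²+15² = 289 = 17² → right
(28,15,16): 15²+16² = 481 < 784 = 28² → obtuse
(47,125,90): 47²+90² = 10309 < 15625 = 125² → obtuse
(22,24,4): 4²+22² = 500 < 576 = 24² → obtuse
(170,85,276): 85+170 ≤ 276, not a triangle
1 of the 6 is right.

1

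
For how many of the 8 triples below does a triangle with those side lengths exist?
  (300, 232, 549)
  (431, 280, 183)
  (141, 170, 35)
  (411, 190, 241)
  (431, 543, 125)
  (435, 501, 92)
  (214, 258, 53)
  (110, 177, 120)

(232,300,549): 232+300 ≤ 549 → not valid
(183,280,431): 183+280 > 431 → valid
(35,141,170): 35+141 > 170 → valid
(190,241,411): 190+241 > 411 → valid
(125,431,543): 125+431 > 543 → valid
(92,435,501): 92+435 > 501 → valid
(53,214,258): 53+214 > 258 → valid
(110,120,177): 110+120 > 177 → valid
7 of the 8 triples form a triangle.

7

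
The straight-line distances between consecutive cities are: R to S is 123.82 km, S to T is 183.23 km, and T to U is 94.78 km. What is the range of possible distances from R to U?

The maximum is all hops collinear in one direction: 123.82 + 183.23 + 94.78 = 401.83.
The longest hop is 183.23; the others sum to 218.60. Since 183.23 ≤ 218.60, the path can fold back on itself completely, so the minimum distance is 0.

0 ≤ RU ≤ 401.83 km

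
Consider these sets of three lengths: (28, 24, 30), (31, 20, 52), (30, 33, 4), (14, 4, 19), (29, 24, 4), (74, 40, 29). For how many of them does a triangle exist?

(24,28,30): 24+28 > 30 → valid
(20,31,52): 20+31 ≤ 52 → not valid
(4,30,33): 4+30 > 33 → valid
(4,14,19): 4+14 ≤ 19 → not valid
(4,24,29): 4+24 ≤ 29 → not valid
(29,40,74): 29+40 ≤ 74 → not valid
2 of the 6 triples form a triangle.

2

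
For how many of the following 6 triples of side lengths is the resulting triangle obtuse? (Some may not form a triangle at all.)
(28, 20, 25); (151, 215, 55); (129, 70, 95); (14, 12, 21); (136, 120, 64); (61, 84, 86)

(28,20,25): 20²+25² = 1025 > 784 = 28² → acute
(151,215,55): 55+151 ≤ 215, not a triangle
(129,70,95): 70²+95² = 13925 < 16641 = 129² → obtuse
(14,12,21): 12²+14² = 340 < 441 = 21² → obtuse
(136,120,64): 64²+120² = 18496 = 136² → right
(61,84,86): 61²+84² = 10777 > 7396 = 86² → acute
2 of the 6 are obtuse.

2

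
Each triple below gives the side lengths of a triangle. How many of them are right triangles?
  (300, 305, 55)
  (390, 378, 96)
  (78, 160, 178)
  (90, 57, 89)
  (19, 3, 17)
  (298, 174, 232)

(300,305,55): 55²+300² = 93025 = 305² → right
(390,378,96): 96²+378² = 152100 = 390² → right
(78,160,178): 78²+160² = 31684 = 178² → right
(90,57,89): 57²+89² = 11170 > 8100 = 90² → acute
(19,3,17): 3²+17² = 298 < 361 = 19² → obtuse
(298,174,232): 174²+232² = 84100 < 88804 = 298² → obtuse
3 of the 6 are right.

3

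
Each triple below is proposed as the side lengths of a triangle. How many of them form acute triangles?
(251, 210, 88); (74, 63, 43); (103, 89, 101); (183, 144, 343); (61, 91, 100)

3

(251,210,88): 88²+210² = 51844 < 63001 = 251² → obtuse
(74,63,43): 43²+63² = 5818 > 5476 = 74² → acute
(103,89,101): 89²+101² = 18122 > 10609 = 103² → acute
(183,144,343): 144+183 ≤ 343, not a triangle
(61,91,100): 61²+91² = 12002 > 10000 = 100² → acute
3 of the 5 are acute.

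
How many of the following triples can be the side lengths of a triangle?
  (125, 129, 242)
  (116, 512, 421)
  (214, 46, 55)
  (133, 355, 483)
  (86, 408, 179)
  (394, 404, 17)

(125,129,242): 125+129 > 242 → valid
(116,421,512): 116+421 > 512 → valid
(46,55,214): 46+55 ≤ 214 → not valid
(133,355,483): 133+355 > 483 → valid
(86,179,408): 86+179 ≤ 408 → not valid
(17,394,404): 17+394 > 404 → valid
4 of the 6 triples form a triangle.

4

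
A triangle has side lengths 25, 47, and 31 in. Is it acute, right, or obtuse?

Compare the square of the longest side to the sum of squares of the other two: 25² + 31² = 1586 < 2209 = 47².

obtuse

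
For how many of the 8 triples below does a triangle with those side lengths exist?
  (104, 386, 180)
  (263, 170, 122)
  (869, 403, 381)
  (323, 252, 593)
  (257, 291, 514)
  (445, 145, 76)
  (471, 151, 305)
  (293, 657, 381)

3

(104,180,386): 104+180 ≤ 386 → not valid
(122,170,263): 122+170 > 263 → valid
(381,403,869): 381+403 ≤ 869 → not valid
(252,323,593): 252+323 ≤ 593 → not valid
(257,291,514): 257+291 > 514 → valid
(76,145,445): 76+145 ≤ 445 → not valid
(151,305,471): 151+305 ≤ 471 → not valid
(293,381,657): 293+381 > 657 → valid
3 of the 8 triples form a triangle.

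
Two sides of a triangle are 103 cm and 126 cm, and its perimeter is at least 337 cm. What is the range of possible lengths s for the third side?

108 ≤ s < 229 cm

Triangle inequality alone gives 23 < s < 229.
The perimeter condition gives s ≥ 337 − 103 − 126 = 108.
Intersecting the two: 108 ≤ s < 229.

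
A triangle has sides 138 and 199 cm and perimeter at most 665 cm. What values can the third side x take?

Triangle inequality alone gives 61 < x < 337.
The perimeter condition gives x ≤ 665 − 138 − 199 = 328.
Intersecting the two: 61 < x ≤ 328.

61 < x ≤ 328 cm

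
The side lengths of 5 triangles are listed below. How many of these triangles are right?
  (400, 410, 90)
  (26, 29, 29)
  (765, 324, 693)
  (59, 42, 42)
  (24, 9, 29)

2

(400,410,90): 90²+400² = 168100 = 410² → right
(26,29,29): 26²+29² = 1517 > 841 = 29² → acute
(765,324,693): 324²+693² = 585225 = 765² → right
(59,42,42): 42²+42² = 3528 > 3481 = 59² → acute
(24,9,29): 9²+24² = 657 < 841 = 29² → obtuse
2 of the 5 are right.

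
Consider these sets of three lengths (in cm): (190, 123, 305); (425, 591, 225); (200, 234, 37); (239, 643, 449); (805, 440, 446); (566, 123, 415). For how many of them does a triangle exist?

5

(123,190,305): 123+190 > 305 → valid
(225,425,591): 225+425 > 591 → valid
(37,200,234): 37+200 > 234 → valid
(239,449,643): 239+449 > 643 → valid
(440,446,805): 440+446 > 805 → valid
(123,415,566): 123+415 ≤ 566 → not valid
5 of the 6 triples form a triangle.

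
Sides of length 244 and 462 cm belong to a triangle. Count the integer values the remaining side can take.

The third side lies in the open interval (218, 706).
Integers from 219 to 705 inclusive: 705 − 219 + 1 = 487.

487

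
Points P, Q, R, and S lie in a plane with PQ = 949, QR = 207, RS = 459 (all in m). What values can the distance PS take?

The maximum is all hops collinear in one direction: 949 + 207 + 459 = 1615.
The longest hop is 949; the others sum to 666. Folding the others back against it leaves at least 949 − 666 = 283.

283 ≤ PS ≤ 1615 m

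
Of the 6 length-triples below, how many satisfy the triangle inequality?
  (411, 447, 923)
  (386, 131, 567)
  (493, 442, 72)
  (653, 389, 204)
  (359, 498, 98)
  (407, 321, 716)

2

(411,447,923): 411+447 ≤ 923 → not valid
(131,386,567): 131+386 ≤ 567 → not valid
(72,442,493): 72+442 > 493 → valid
(204,389,653): 204+389 ≤ 653 → not valid
(98,359,498): 98+359 ≤ 498 → not valid
(321,407,716): 321+407 > 716 → valid
2 of the 6 triples form a triangle.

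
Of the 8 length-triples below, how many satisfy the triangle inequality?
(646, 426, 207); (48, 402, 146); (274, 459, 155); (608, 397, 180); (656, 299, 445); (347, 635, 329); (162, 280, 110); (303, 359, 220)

3

(207,426,646): 207+426 ≤ 646 → not valid
(48,146,402): 48+146 ≤ 402 → not valid
(155,274,459): 155+274 ≤ 459 → not valid
(180,397,608): 180+397 ≤ 608 → not valid
(299,445,656): 299+445 > 656 → valid
(329,347,635): 329+347 > 635 → valid
(110,162,280): 110+162 ≤ 280 → not valid
(220,303,359): 220+303 > 359 → valid
3 of the 8 triples form a triangle.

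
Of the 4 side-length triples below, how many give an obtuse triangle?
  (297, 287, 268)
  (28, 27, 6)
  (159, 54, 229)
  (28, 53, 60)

2

(297,287,268): 268²+287² = 154193 > 88209 = 297² → acute
(28,27,6): 6²+27² = 765 < 784 = 28² → obtuse
(159,54,229): 54+159 ≤ 229, not a triangle
(28,53,60): 28²+53² = 3593 < 3600 = 60² → obtuse
2 of the 4 are obtuse.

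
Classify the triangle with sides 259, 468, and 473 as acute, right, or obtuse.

acute

Compare the square of the longest side to the sum of squares of the other two: 259² + 468² = 286105 > 223729 = 473².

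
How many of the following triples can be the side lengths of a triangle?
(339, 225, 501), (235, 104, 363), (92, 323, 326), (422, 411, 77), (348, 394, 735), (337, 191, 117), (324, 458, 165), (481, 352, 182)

(225,339,501): 225+339 > 501 → valid
(104,235,363): 104+235 ≤ 363 → not valid
(92,323,326): 92+323 > 326 → valid
(77,411,422): 77+411 > 422 → valid
(348,394,735): 348+394 > 735 → valid
(117,191,337): 117+191 ≤ 337 → not valid
(165,324,458): 165+324 > 458 → valid
(182,352,481): 182+352 > 481 → valid
6 of the 8 triples form a triangle.

6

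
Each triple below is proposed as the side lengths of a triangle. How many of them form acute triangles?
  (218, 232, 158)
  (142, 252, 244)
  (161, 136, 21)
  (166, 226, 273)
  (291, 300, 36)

(218,232,158): 158²+218² = 72488 > 53824 = 232² → acute
(142,252,244): 142²+244² = 79700 > 63504 = 252² → acute
(161,136,21): 21+136 ≤ 161, not a triangle
(166,226,273): 166²+226² = 78632 > 74529 = 273² → acute
(291,300,36): 36²+291² = 85977 < 90000 = 300² → obtuse
3 of the 5 are acute.

3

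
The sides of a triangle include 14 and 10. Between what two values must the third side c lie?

4 < c < 24

By the triangle inequality, c must be less than 14 + 10 = 24 and greater than |14 − 10| = 4.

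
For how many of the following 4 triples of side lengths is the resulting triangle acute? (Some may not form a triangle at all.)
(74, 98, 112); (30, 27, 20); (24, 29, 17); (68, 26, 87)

(74,98,112): 74²+98² = 15080 > 12544 = 112² → acute
(30,27,20): 20²+27² = 1129 > 900 = 30² → acute
(24,29,17): 17²+24² = 865 > 841 = 29² → acute
(68,26,87): 26²+68² = 5300 < 7569 = 87² → obtuse
3 of the 4 are acute.

3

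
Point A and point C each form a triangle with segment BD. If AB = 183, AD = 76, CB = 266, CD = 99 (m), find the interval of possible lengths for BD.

167 < BD < 259

From triangle ABD: |183 − 76| < BD < 183 + 76, i.e. 107 < BD < 259.
From triangle CBD: 167 < BD < 365.
Both must hold, so BD lies in the intersection.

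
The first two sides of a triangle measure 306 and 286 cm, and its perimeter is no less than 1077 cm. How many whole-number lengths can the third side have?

107

Triangle inequality: 20 < x < 592. Perimeter ≥ 1077 gives x ≥ 1077 − 306 − 286 = 485.
So 485 ≤ x < 592; integers 485 through 591: 107 values.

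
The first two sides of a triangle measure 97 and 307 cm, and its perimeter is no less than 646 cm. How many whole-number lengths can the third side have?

Triangle inequality: 210 < x < 404. Perimeter ≥ 646 gives x ≥ 646 − 97 − 307 = 242.
So 242 ≤ x < 404; integers 242 through 403: 162 values.

162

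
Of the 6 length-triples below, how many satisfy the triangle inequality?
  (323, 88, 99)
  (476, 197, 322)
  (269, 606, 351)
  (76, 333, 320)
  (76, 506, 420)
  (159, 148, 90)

4

(88,99,323): 88+99 ≤ 323 → not valid
(197,322,476): 197+322 > 476 → valid
(269,351,606): 269+351 > 606 → valid
(76,320,333): 76+320 > 333 → valid
(76,420,506): 76+420 ≤ 506 → not valid
(90,148,159): 90+148 > 159 → valid
4 of the 6 triples form a triangle.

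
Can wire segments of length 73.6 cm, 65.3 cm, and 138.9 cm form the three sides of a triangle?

No

The two shorter sides sum to 138.9, exactly equal to the longest side 138.9.
That gives only a degenerate (flat) triangle — the inequality must be strict.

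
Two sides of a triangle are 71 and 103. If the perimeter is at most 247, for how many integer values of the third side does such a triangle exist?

41

Triangle inequality: 32 < x < 174. Perimeter ≤ 247 gives x ≤ 247 − 71 − 103 = 73.
So 32 < x ≤ 73; integers 33 through 73: 41 values.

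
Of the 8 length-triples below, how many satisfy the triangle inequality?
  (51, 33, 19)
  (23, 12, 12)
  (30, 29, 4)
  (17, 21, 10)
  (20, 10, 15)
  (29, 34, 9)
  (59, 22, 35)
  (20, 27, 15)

(19,33,51): 19+33 > 51 → valid
(12,12,23): 12+12 > 23 → valid
(4,29,30): 4+29 > 30 → valid
(10,17,21): 10+17 > 21 → valid
(10,15,20): 10+15 > 20 → valid
(9,29,34): 9+29 > 34 → valid
(22,35,59): 22+35 ≤ 59 → not valid
(15,20,27): 15+20 > 27 → valid
7 of the 8 triples form a triangle.

7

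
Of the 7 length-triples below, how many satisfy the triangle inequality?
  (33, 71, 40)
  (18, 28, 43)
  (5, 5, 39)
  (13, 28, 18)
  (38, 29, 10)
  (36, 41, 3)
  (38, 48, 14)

5

(33,40,71): 33+40 > 71 → valid
(18,28,43): 18+28 > 43 → valid
(5,5,39): 5+5 ≤ 39 → not valid
(13,18,28): 13+18 > 28 → valid
(10,29,38): 10+29 > 38 → valid
(3,36,41): 3+36 ≤ 41 → not valid
(14,38,48): 14+38 > 48 → valid
5 of the 7 triples form a triangle.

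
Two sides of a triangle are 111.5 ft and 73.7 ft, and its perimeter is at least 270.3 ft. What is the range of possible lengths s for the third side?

Triangle inequality alone gives 37.8 < s < 185.2.
The perimeter condition gives s ≥ 270.3 − 111.5 − 73.7 = 85.1.
Intersecting the two: 85.1 ≤ s < 185.2.

85.1 ≤ s < 185.2 ft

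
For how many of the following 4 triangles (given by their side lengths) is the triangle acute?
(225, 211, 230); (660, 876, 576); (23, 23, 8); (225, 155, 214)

(225,211,230): 211²+225² = 95146 > 52900 = 230² → acute
(660,876,576): 576²+660² = 767376 = 876² → right
(23,23,8): 8²+23² = 593 > 529 = 23² → acute
(225,155,214): 155²+214² = 69821 > 50625 = 225² → acute
3 of the 4 are acute.

3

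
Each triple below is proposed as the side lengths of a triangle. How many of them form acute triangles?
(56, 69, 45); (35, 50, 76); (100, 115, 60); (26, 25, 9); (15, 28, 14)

3

(56,69,45): 45²+56² = 5161 > 4761 = 69² → acute
(35,50,76): 35²+50² = 3725 < 5776 = 76² → obtuse
(100,115,60): 60²+100² = 13600 > 13225 = 115² → acute
(26,25,9): 9²+25² = 706 > 676 = 26² → acute
(15,28,14): 14²+15² = 421 < 784 = 28² → obtuse
3 of the 5 are acute.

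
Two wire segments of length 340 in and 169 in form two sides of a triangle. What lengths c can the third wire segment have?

By the triangle inequality, c must be less than 340 + 169 = 509 and greater than |340 − 169| = 171.

171 < c < 509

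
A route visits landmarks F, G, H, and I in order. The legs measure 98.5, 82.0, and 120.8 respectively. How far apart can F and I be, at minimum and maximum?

0 ≤ FI ≤ 301.3

The maximum is all hops collinear in one direction: 98.5 + 82.0 + 120.8 = 301.3.
The longest hop is 120.8; the others sum to 180.5. Since 120.8 ≤ 180.5, the path can fold back on itself completely, so the minimum distance is 0.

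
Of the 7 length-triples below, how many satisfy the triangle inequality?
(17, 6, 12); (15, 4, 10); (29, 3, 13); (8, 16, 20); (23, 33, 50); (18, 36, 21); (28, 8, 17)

4

(6,12,17): 6+12 > 17 → valid
(4,10,15): 4+10 ≤ 15 → not valid
(3,13,29): 3+13 ≤ 29 → not valid
(8,16,20): 8+16 > 20 → valid
(23,33,50): 23+33 > 50 → valid
(18,21,36): 18+21 > 36 → valid
(8,17,28): 8+17 ≤ 28 → not valid
4 of the 7 triples form a triangle.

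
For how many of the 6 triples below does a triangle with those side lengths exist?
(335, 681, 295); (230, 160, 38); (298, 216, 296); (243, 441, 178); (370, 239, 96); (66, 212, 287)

(295,335,681): 295+335 ≤ 681 → not valid
(38,160,230): 38+160 ≤ 230 → not valid
(216,296,298): 216+296 > 298 → valid
(178,243,441): 178+243 ≤ 441 → not valid
(96,239,370): 96+239 ≤ 370 → not valid
(66,212,287): 66+212 ≤ 287 → not valid
1 of the 6 triples forms a triangle.

1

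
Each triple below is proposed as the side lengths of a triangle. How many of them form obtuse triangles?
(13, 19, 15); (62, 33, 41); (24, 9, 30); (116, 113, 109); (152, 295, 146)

(13,19,15): 13²+15² = 394 > 361 = 19² → acute
(62,33,41): 33²+41² = 2770 < 3844 = 62² → obtuse
(24,9,30): 9²+24² = 657 < 900 = 30² → obtuse
(116,113,109): 109²+113² = 24650 > 13456 = 116² → acute
(152,295,146): 146²+152² = 44420 < 87025 = 295² → obtuse
3 of the 5 are obtuse.

3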